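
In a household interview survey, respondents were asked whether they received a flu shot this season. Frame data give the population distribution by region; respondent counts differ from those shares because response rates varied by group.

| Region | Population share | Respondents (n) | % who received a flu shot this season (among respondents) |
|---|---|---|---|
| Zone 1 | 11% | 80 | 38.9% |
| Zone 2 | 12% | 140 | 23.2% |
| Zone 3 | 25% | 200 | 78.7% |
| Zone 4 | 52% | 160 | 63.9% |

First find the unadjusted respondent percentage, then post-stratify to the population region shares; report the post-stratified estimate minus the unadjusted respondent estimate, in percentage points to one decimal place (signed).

Unadjusted (pooled respondent) estimate weights by respondent counts:
  (80/580)×38.9 + (140/580)×23.2 + (200/580)×78.7 + (160/580)×63.9 = 55.731%
Post-stratifying to population shares instead:
  0.11×38.9 + 0.12×23.2 + 0.25×78.7 + 0.52×63.9 = 59.966%
Difference = 59.966 − 55.731 = 4.235 pp.

+4.2 percentage points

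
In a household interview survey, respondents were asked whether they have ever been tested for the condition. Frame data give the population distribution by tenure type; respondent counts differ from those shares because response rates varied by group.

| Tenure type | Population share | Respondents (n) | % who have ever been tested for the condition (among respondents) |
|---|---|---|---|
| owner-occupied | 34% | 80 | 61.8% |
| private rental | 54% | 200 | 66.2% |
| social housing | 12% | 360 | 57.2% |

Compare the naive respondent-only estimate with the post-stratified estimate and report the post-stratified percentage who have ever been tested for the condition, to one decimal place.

63.6%

Naive respondent-only estimate (weights = respondent counts):
  (80/640)×61.8 + (200/640)×66.2 + (360/640)×57.2 = 60.5875%
Post-stratifying to population shares instead:
  0.34×61.8 + 0.54×66.2 + 0.12×57.2 = 63.624%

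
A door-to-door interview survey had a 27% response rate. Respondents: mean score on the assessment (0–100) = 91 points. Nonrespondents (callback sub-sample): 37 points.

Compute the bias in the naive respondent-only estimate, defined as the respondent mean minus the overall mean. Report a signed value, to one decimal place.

Nonresponse fraction = 1 − 0.27 = 0.73.
Bias = (nonresponse fraction) × (respondent mean − nonrespondent mean)
     = 0.73 × (91 − 37) = 0.73 × 54 = 39.42.

+39.4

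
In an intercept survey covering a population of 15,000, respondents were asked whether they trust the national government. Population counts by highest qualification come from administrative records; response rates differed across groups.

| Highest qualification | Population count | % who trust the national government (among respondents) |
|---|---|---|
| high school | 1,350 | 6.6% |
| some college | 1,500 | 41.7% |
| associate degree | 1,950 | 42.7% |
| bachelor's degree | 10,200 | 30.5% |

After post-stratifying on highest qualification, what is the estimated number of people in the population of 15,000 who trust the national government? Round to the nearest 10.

Estimated count per cell = population count × respondent percentage:
  high school: 1,350 × 6.6% = 89.1
  some college: 1,500 × 41.7% = 625.5
  associate degree: 1,950 × 42.7% = 832.65
  bachelor's degree: 10,200 × 30.5% = 3111
Estimated total = 4658.25 → 4,660.

4,660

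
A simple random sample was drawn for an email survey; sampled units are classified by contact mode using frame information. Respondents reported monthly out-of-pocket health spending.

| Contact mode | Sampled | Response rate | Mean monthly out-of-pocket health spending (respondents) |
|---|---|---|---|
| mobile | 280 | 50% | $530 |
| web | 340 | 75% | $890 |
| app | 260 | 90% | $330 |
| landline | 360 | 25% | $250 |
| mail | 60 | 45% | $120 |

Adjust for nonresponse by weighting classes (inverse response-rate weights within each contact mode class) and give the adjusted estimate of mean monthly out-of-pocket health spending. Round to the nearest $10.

With weight = n_sampled/n_responded per class, the weighted class total is n_sampled:
  mobile: 280 × 530 = 148,400
  web: 340 × 890 = 302,600
  app: 260 × 330 = 85,800
  landline: 360 × 250 = 90,000
  mail: 60 × 120 = 7200
Adjusted estimate = 634,000 / 1,300 = 487.692 → $490.

$490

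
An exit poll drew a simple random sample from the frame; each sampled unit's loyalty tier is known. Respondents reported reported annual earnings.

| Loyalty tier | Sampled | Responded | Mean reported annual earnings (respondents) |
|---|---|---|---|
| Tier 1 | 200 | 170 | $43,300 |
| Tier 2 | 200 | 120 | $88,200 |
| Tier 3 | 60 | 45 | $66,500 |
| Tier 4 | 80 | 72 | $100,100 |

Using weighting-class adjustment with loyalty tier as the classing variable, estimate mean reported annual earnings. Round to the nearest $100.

$70,900

Class response rates: Tier 1 170/200 = 85%, Tier 2 120/200 = 60%, Tier 3 45/60 = 75%, Tier 4 72/80 = 90%.
Inverse-response-rate weighting restores each class to its sampled count, so class totals weight by n_sampled:
  Tier 1: 200 × 43,300 = 8,660,000
  Tier 2: 200 × 88,200 = 17,640,000
  Tier 3: 60 × 66,500 = 3,990,000
  Tier 4: 80 × 100,100 = 8,008,000
Adjusted estimate = 38,298,000 / 540 = 70922.2 → $70,900.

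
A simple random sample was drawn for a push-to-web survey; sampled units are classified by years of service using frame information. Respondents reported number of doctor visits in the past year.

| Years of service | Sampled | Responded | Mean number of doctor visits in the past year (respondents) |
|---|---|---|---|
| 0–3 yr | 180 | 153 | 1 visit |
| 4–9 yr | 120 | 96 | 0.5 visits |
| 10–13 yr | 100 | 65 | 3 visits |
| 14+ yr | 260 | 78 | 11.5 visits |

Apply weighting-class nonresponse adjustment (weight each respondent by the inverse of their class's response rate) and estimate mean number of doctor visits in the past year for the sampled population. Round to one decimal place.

5.3

Response rates by class: 0–3 yr 153/180 = 85%, 4–9 yr 96/120 = 80%, 10–13 yr 65/100 = 65%, 14+ yr 78/260 = 30%.
With weight = n_sampled/n_responded per class, the weighted class total is n_sampled:
  0–3 yr: 180 × 1 = 180
  4–9 yr: 120 × 0.5 = 60
  10–13 yr: 100 × 3 = 300
  14+ yr: 260 × 11.5 = 2990
Adjusted estimate = 3530 / 660 = 5.34849 → 5.3.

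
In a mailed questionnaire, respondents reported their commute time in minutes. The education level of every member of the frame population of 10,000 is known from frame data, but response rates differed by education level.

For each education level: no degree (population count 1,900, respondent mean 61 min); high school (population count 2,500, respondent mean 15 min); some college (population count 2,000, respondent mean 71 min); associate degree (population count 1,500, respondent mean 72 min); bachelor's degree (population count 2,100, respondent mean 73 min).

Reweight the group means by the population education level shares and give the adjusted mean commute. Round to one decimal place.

55.7

Weight each group's respondent value by its population share:
  no degree: (1,900/10,000) × 61 = 11.59
  high school: (2,500/10,000) × 15 = 3.75
  some college: (2,000/10,000) × 71 = 14.2
  associate degree: (1,500/10,000) × 72 = 10.8
  bachelor's degree: (2,100/10,000) × 73 = 15.33
Post-stratified estimate = 55.67 → 55.7.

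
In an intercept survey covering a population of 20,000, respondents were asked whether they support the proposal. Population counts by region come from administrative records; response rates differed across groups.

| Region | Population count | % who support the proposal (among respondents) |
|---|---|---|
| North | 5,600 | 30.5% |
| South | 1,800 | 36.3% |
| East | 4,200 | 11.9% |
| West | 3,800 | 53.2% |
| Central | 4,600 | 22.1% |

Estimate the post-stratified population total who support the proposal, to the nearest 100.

5,900

Apply each group's respondent rate to its population count:
  North: 5,600 × 30.5% = 1708
  South: 1,800 × 36.3% = 653.4
  East: 4,200 × 11.9% = 499.8
  West: 3,800 × 53.2% = 2021.6
  Central: 4,600 × 22.1% = 1016.6
Estimated total = 5899.4 → 5,900.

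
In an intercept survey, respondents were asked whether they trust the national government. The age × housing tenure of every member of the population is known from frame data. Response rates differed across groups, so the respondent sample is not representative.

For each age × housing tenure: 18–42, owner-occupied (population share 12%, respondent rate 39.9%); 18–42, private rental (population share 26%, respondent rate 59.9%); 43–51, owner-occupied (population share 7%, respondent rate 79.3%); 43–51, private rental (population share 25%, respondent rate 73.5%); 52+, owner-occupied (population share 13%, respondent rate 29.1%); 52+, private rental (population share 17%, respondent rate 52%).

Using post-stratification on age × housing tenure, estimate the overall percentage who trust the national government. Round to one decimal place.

Each cell contributes population-share × respondent value:
  18–42, owner-occupied: 0.12 × 39.9 = 4.788
  18–42, private rental: 0.26 × 59.9 = 15.574
  43–51, owner-occupied: 0.07 × 79.3 = 5.551
  43–51, private rental: 0.25 × 73.5 = 18.375
  52+, owner-occupied: 0.13 × 29.1 = 3.783
  52+, private rental: 0.17 × 52 = 8.84
Post-stratified estimate = 56.911 → 56.9%.

56.9%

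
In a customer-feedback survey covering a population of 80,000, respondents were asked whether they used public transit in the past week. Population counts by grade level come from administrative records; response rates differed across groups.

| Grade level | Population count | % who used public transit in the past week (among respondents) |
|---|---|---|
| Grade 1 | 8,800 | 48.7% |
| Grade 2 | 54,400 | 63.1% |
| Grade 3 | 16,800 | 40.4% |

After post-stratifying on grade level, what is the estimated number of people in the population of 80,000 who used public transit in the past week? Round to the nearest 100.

Estimated count per cell = population count × respondent percentage:
  Grade 1: 8,800 × 48.7% = 4285.6
  Grade 2: 54,400 × 63.1% = 34326.4
  Grade 3: 16,800 × 40.4% = 6787.2
Estimated total = 45399.2 → 45,400.

45,400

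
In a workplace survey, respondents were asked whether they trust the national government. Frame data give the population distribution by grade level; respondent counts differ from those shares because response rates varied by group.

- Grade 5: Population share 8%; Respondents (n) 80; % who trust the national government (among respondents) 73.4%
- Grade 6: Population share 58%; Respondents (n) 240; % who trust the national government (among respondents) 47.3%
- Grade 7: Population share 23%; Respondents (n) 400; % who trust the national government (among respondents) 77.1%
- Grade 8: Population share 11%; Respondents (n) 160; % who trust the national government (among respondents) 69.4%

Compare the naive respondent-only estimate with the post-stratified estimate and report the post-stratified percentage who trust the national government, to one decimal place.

Naive respondent-only estimate (weights = respondent counts):
  (80/880)×73.4 + (240/880)×47.3 + (400/880)×77.1 + (160/880)×69.4 = 67.2364%
Post-stratified estimate weights by population shares:
  0.08×73.4 + 0.58×47.3 + 0.23×77.1 + 0.11×69.4 = 58.673%

58.7%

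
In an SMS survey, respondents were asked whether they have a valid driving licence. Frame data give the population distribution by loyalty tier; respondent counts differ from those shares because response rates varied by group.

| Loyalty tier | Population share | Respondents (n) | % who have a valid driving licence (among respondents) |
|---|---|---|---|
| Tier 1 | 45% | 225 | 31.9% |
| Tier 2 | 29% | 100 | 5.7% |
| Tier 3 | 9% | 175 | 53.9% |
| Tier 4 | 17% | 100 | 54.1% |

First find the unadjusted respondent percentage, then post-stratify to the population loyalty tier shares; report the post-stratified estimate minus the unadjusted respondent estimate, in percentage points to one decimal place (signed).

-7.6 percentage points

Naive respondent-only estimate (weights = respondent counts):
  (225/600)×31.9 + (100/600)×5.7 + (175/600)×53.9 + (100/600)×54.1 = 37.65%
Post-stratifying to population shares instead:
  0.45×31.9 + 0.29×5.7 + 0.09×53.9 + 0.17×54.1 = 30.056%
Difference = 30.056 − 37.65 = -7.594 pp.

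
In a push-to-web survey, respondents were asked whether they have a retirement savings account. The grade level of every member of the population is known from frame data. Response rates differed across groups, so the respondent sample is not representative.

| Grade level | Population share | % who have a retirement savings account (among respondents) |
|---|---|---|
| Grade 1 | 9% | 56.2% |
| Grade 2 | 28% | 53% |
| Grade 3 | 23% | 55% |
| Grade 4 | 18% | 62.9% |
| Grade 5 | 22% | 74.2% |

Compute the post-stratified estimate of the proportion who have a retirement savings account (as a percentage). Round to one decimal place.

60.2%

Each cell contributes population-share × respondent value:
  Grade 1: 0.09 × 56.2 = 5.058
  Grade 2: 0.28 × 53 = 14.84
  Grade 3: 0.23 × 55 = 12.65
  Grade 4: 0.18 × 62.9 = 11.322
  Grade 5: 0.22 × 74.2 = 16.324
Post-stratified estimate = 60.194 → 60.2%.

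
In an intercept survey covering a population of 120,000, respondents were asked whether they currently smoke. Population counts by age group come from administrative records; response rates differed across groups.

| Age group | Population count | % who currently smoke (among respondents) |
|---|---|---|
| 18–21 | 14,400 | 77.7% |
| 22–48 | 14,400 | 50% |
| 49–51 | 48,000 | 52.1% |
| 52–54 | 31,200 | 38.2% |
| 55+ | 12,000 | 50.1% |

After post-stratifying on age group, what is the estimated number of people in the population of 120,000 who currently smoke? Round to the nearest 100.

61,300

Each cell contributes its population count × the respondent rate:
  18–21: 14,400 × 77.7% = 11188.8
  22–48: 14,400 × 50% = 7200
  49–51: 48,000 × 52.1% = 25,008
  52–54: 31,200 × 38.2% = 11918.4
  55+: 12,000 × 50.1% = 6012
Estimated total = 61327.2 → 61,300.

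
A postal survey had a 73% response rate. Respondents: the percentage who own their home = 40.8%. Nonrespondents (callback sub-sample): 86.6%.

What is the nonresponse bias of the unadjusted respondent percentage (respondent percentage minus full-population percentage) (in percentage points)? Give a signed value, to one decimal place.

-12.4 percentage points

Nonresponse fraction = 1 − 0.73 = 0.27.
Bias = (nonresponse fraction) × (respondent percentage − nonrespondent percentage)
     = 0.27 × (40.8 − 86.6) = 0.27 × -45.8 = -12.366.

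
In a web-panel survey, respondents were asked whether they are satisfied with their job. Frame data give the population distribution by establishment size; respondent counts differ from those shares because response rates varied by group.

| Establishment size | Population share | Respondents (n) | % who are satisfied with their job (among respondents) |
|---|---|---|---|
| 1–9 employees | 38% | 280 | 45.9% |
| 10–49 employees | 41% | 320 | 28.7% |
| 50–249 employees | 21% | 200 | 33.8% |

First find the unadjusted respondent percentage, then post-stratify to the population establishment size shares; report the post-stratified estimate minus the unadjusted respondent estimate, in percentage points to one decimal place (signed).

Without adjustment, the pooled respondent share is:
  (280/800)×45.9 + (320/800)×28.7 + (200/800)×33.8 = 35.995%
Post-stratified estimate weights by population shares:
  0.38×45.9 + 0.41×28.7 + 0.21×33.8 = 36.307%
Difference = 36.307 − 35.995 = 0.312 pp.

+0.3 percentage points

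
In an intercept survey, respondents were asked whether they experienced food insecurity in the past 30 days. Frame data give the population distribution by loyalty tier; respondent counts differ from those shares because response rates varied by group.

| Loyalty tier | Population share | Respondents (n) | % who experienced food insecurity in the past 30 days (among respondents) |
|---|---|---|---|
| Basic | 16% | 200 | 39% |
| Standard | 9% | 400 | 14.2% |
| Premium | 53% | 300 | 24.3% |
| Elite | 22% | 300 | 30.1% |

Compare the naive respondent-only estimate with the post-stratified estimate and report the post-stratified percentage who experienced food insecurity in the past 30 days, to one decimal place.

Unadjusted (pooled respondent) estimate weights by respondent counts:
  (200/1200)×39 + (400/1200)×14.2 + (300/1200)×24.3 + (300/1200)×30.1 = 24.8333%
Post-stratified estimate weights by population shares:
  0.16×39 + 0.09×14.2 + 0.53×24.3 + 0.22×30.1 = 27.019%

27.0%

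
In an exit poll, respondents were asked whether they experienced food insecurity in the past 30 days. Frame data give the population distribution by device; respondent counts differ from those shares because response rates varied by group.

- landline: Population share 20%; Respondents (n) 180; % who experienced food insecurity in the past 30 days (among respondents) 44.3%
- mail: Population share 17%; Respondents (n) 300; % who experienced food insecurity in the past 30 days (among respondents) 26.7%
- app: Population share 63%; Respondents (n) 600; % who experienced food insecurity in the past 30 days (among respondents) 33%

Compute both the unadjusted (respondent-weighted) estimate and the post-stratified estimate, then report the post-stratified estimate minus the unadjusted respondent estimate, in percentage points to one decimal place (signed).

Naive respondent-only estimate (weights = respondent counts):
  (180/1080)×44.3 + (300/1080)×26.7 + (600/1080)×33 = 33.1333%
Post-stratified estimate weights by population shares:
  0.2×44.3 + 0.17×26.7 + 0.63×33 = 34.189%
Difference = 34.189 − 33.1333 = 1.0557 pp.

+1.1 percentage points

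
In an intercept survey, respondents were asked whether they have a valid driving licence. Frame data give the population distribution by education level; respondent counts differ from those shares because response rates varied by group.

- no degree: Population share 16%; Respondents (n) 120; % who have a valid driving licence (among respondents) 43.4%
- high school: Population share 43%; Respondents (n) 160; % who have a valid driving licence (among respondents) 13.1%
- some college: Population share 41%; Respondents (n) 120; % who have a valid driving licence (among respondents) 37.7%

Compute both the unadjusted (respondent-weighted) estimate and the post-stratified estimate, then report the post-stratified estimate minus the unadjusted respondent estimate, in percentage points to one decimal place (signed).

-1.5 percentage points

Without adjustment, the pooled respondent share is:
  (120/400)×43.4 + (160/400)×13.1 + (120/400)×37.7 = 29.57%
Post-stratifying to population shares instead:
  0.16×43.4 + 0.43×13.1 + 0.41×37.7 = 28.034%
Difference = 28.034 − 29.57 = -1.536 pp.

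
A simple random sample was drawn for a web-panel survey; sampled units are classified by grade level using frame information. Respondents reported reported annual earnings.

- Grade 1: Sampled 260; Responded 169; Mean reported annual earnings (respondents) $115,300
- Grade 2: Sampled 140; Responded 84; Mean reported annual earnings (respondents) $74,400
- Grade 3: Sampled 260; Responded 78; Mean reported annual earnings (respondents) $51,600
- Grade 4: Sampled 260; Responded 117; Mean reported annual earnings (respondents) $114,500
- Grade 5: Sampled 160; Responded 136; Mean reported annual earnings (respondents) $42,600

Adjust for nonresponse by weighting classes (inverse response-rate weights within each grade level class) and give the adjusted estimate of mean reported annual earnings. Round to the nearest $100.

Class response rates: Grade 1 169/260 = 65%, Grade 2 84/140 = 60%, Grade 3 78/260 = 30%, Grade 4 117/260 = 45%, Grade 5 136/160 = 85%.
Each respondent's weight = sampled/responded in their class; summing within a class gives n_sampled, so:
  Grade 1: 260 × 115,300 = 29,978,000
  Grade 2: 140 × 74,400 = 10,416,000
  Grade 3: 260 × 51,600 = 13,416,000
  Grade 4: 260 × 114,500 = 29,770,000
  Grade 5: 160 × 42,600 = 6,816,000
Adjusted estimate = 90,396,000 / 1,080 = 83,700 → $83,700.

$83,700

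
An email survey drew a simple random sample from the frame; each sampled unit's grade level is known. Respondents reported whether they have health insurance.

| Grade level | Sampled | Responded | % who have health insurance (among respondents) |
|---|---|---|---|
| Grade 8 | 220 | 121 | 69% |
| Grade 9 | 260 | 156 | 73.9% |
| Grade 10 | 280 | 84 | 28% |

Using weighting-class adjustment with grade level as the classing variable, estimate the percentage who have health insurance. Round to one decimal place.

Class response rates: Grade 8 121/220 = 55%, Grade 9 156/260 = 60%, Grade 10 84/280 = 30%.
Weighting each respondent by the inverse class response rate inflates each class back to its sampled size, so the class weight is n_sampled:
  Grade 8: 220 × 69 = 15,180
  Grade 9: 260 × 73.9 = 19,214
  Grade 10: 280 × 28 = 7840
Adjusted estimate = 42,234 / 760 = 55.5711 → 55.6%.

55.6%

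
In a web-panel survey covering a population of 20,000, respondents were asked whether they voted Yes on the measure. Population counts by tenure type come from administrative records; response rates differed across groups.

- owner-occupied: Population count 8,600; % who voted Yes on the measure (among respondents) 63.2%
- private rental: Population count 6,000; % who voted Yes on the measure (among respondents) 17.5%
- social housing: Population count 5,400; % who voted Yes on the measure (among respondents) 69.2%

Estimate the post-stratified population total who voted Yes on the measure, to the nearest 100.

Each cell contributes its population count × the respondent rate:
  owner-occupied: 8,600 × 63.2% = 5435.2
  private rental: 6,000 × 17.5% = 1050
  social housing: 5,400 × 69.2% = 3736.8
Estimated total = 10,222 → 10,200.

10,200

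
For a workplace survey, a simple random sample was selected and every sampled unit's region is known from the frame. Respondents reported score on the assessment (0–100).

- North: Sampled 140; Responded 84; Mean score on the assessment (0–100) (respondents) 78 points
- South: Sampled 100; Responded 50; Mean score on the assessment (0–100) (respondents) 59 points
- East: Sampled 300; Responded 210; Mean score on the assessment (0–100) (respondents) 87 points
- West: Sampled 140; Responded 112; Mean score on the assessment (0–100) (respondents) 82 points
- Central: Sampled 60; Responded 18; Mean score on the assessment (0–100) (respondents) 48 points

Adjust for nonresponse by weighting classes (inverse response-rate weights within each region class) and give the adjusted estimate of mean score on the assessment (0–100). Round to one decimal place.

77.4

Response rates by class: North 84/140 = 60%, South 50/100 = 50%, East 210/300 = 70%, West 112/140 = 80%, Central 18/60 = 30%.
With weight = n_sampled/n_responded per class, the weighted class total is n_sampled:
  North: 140 × 78 = 10,920
  South: 100 × 59 = 5900
  East: 300 × 87 = 26,100
  West: 140 × 82 = 11,480
  Central: 60 × 48 = 2880
Adjusted estimate = 57,280 / 740 = 77.4054 → 77.4.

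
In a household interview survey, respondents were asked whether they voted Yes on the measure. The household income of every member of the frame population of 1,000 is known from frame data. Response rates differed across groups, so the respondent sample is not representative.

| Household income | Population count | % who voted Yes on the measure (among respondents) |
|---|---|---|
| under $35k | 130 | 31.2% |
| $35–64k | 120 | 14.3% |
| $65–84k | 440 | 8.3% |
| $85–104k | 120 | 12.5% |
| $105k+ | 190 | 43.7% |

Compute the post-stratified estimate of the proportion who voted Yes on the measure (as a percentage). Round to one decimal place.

19.2%

Each cell contributes population-share × respondent value:
  under $35k: (130/1,000) × 31.2 = 4.056
  $35–64k: (120/1,000) × 14.3 = 1.716
  $65–84k: (440/1,000) × 8.3 = 3.652
  $85–104k: (120/1,000) × 12.5 = 1.5
  $105k+: (190/1,000) × 43.7 = 8.303
Post-stratified estimate = 19.227 → 19.2%.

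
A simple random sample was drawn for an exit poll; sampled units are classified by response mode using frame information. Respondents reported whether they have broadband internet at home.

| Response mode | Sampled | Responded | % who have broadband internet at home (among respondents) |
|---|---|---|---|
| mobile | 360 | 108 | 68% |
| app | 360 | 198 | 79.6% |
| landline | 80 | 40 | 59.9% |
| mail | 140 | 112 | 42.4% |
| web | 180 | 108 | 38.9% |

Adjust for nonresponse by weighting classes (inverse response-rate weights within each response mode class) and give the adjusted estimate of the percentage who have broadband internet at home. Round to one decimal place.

Response rates by class: mobile 108/360 = 30%, app 198/360 = 55%, landline 40/80 = 50%, mail 112/140 = 80%, web 108/180 = 60%.
Each respondent's weight = sampled/responded in their class; summing within a class gives n_sampled, so:
  mobile: 360 × 68 = 24,480
  app: 360 × 79.6 = 28656
  landline: 80 × 59.9 = 4792
  mail: 140 × 42.4 = 5936
  web: 180 × 38.9 = 7002
Adjusted estimate = 70,866 / 1,120 = 63.2732 → 63.3%.

63.3%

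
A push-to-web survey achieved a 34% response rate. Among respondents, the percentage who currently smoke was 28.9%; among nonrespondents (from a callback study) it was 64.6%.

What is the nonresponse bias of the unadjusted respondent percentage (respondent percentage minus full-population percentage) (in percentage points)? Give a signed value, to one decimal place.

-23.6 percentage points

Nonresponse fraction = 1 − 0.34 = 0.66.
Bias = (nonresponse fraction) × (respondent percentage − nonrespondent percentage)
     = 0.66 × (28.9 − 64.6) = 0.66 × -35.7 = -23.562.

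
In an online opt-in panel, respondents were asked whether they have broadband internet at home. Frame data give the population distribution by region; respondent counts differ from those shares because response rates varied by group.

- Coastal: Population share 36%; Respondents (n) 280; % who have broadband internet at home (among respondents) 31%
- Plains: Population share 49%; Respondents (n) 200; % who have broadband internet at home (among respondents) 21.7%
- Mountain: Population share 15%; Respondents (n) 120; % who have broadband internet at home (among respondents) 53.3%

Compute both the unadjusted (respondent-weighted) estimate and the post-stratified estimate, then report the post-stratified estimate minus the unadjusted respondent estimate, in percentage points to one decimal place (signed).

Unadjusted (pooled respondent) estimate weights by respondent counts:
  (280/600)×31 + (200/600)×21.7 + (120/600)×53.3 = 32.36%
Post-stratifying to population shares instead:
  0.36×31 + 0.49×21.7 + 0.15×53.3 = 29.788%
Difference = 29.788 − 32.36 = -2.572 pp.

-2.6 percentage points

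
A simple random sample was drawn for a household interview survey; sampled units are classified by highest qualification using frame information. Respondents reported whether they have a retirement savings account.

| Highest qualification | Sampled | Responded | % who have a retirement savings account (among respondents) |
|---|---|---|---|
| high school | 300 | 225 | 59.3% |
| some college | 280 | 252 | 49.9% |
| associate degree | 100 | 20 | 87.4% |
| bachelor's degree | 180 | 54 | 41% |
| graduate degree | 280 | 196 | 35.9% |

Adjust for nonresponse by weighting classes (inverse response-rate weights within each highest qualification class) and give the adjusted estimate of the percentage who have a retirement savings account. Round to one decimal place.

50.8%

Response rates by class: high school 225/300 = 75%, some college 252/280 = 90%, associate degree 20/100 = 20%, bachelor's degree 54/180 = 30%, graduate degree 196/280 = 70%.
Inverse-response-rate weighting restores each class to its sampled count, so class totals weight by n_sampled:
  high school: 300 × 59.3 = 17,790
  some college: 280 × 49.9 = 13,972
  associate degree: 100 × 87.4 = 8740
  bachelor's degree: 180 × 41 = 7380
  graduate degree: 280 × 35.9 = 10,052
Adjusted estimate = 57,934 / 1,140 = 50.8193 → 50.8%.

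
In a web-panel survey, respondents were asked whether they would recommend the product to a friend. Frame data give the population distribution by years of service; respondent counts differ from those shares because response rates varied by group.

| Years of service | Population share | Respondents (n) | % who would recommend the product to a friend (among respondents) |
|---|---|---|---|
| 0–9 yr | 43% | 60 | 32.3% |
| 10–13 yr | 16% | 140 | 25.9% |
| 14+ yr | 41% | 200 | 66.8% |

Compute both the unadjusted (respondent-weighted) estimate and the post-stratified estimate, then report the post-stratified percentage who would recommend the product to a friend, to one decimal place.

Naive respondent-only estimate (weights = respondent counts):
  (60/400)×32.3 + (140/400)×25.9 + (200/400)×66.8 = 47.31%
Post-stratifying to population shares instead:
  0.43×32.3 + 0.16×25.9 + 0.41×66.8 = 45.421%

45.4%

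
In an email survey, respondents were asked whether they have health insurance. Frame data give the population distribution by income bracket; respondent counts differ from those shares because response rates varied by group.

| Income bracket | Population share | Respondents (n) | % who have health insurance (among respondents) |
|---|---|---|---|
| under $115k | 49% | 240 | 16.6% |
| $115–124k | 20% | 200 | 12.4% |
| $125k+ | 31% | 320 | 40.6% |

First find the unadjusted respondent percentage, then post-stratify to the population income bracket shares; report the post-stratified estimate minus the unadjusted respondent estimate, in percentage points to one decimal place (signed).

-2.4 percentage points

Unadjusted (pooled respondent) estimate weights by respondent counts:
  (240/760)×16.6 + (200/760)×12.4 + (320/760)×40.6 = 25.6%
Post-stratified estimate weights by population shares:
  0.49×16.6 + 0.2×12.4 + 0.31×40.6 = 23.2%
Difference = 23.2 − 25.6 = -2.4 pp.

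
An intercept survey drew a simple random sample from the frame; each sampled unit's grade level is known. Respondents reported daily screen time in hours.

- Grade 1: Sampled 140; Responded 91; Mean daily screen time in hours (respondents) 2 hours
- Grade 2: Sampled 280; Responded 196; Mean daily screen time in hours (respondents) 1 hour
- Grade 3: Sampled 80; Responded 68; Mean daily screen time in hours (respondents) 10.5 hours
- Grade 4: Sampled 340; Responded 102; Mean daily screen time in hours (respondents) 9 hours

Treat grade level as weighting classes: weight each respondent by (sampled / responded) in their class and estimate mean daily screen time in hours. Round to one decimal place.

Response rates by class: Grade 1 91/140 = 65%, Grade 2 196/280 = 70%, Grade 3 68/80 = 85%, Grade 4 102/340 = 30%.
Inverse-response-rate weighting restores each class to its sampled count, so class totals weight by n_sampled:
  Grade 1: 140 × 2 = 280
  Grade 2: 280 × 1 = 280
  Grade 3: 80 × 10.5 = 840
  Grade 4: 340 × 9 = 3060
Adjusted estimate = 4460 / 840 = 5.30952 → 5.3.

5.3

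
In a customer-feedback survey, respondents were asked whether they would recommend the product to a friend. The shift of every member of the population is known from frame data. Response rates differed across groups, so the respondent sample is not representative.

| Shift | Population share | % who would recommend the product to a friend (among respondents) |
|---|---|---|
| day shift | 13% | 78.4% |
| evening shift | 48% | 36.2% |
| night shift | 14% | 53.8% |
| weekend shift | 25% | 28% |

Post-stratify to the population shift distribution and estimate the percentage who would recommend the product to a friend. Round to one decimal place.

Weight each group's respondent value by its population share:
  day shift: 0.13 × 78.4 = 10.192
  evening shift: 0.48 × 36.2 = 17.376
  night shift: 0.14 × 53.8 = 7.532
  weekend shift: 0.25 × 28 = 7
Post-stratified estimate = 42.1 → 42.1%.

42.1%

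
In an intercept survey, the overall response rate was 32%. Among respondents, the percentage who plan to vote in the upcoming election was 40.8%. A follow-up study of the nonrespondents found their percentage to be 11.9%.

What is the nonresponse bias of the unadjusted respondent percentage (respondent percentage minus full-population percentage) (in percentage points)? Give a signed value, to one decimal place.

Nonresponse fraction = 1 − 0.32 = 0.68.
Bias = (nonresponse fraction) × (respondent percentage − nonrespondent percentage)
     = 0.68 × (40.8 − 11.9) = 0.68 × 28.9 = 19.652.

+19.7 percentage points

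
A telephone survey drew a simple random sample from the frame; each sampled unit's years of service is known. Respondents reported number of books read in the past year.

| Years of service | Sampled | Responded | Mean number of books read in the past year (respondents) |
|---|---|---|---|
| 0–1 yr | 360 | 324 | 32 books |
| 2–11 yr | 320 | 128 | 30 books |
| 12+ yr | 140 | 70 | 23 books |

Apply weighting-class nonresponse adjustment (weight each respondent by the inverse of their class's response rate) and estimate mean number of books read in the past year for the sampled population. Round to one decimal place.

Response rates by class: 0–1 yr 324/360 = 90%, 2–11 yr 128/320 = 40%, 12+ yr 70/140 = 50%.
Each respondent's weight = sampled/responded in their class; summing within a class gives n_sampled, so:
  0–1 yr: 360 × 32 = 11,520
  2–11 yr: 320 × 30 = 9600
  12+ yr: 140 × 23 = 3220
Adjusted estimate = 24,340 / 820 = 29.6829 → 29.7.

29.7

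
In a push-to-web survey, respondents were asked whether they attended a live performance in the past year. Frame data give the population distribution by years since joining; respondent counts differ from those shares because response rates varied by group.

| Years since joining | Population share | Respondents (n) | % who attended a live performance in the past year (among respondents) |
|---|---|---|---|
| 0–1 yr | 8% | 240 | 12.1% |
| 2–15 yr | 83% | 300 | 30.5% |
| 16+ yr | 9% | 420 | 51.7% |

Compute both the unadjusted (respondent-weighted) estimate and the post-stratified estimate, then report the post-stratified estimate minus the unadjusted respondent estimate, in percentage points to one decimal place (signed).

-4.2 percentage points

Naive respondent-only estimate (weights = respondent counts):
  (240/960)×12.1 + (300/960)×30.5 + (420/960)×51.7 = 35.175%
Post-stratifying to population shares instead:
  0.08×12.1 + 0.83×30.5 + 0.09×51.7 = 30.936%
Difference = 30.936 − 35.175 = -4.239 pp.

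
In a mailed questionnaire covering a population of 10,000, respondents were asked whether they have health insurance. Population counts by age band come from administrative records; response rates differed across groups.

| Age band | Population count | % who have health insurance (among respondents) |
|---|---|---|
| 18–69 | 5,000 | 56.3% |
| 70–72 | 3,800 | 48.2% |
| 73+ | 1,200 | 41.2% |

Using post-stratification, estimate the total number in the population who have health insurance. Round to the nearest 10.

5,140

Each cell contributes its population count × the respondent rate:
  18–69: 5,000 × 56.3% = 2815
  70–72: 3,800 × 48.2% = 1831.6
  73+: 1,200 × 41.2% = 494.4
Estimated total = 5141 → 5,140.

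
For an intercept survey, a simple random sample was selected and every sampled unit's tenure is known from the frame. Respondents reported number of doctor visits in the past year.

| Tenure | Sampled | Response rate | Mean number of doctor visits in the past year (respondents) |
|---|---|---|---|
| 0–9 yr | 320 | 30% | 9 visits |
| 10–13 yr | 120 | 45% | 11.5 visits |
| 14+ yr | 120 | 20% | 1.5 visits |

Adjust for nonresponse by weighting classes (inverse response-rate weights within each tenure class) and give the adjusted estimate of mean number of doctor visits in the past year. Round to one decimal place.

7.9

Weighting each respondent by the inverse class response rate inflates each class back to its sampled size, so the class weight is n_sampled:
  0–9 yr: 320 × 9 = 2880
  10–13 yr: 120 × 11.5 = 1380
  14+ yr: 120 × 1.5 = 180
Adjusted estimate = 4440 / 560 = 7.92857 → 7.9.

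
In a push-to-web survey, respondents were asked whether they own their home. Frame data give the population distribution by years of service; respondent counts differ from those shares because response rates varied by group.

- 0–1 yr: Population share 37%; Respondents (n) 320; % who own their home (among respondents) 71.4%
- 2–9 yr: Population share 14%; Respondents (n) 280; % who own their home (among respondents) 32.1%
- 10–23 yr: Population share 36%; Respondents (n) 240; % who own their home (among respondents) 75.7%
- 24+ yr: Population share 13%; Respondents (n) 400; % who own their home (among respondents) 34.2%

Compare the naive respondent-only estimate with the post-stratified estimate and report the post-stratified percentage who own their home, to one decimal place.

62.6%

Unadjusted (pooled respondent) estimate weights by respondent counts:
  (320/1240)×71.4 + (280/1240)×32.1 + (240/1240)×75.7 + (400/1240)×34.2 = 51.3581%
Reweighting by population years of service shares:
  0.37×71.4 + 0.14×32.1 + 0.36×75.7 + 0.13×34.2 = 62.61%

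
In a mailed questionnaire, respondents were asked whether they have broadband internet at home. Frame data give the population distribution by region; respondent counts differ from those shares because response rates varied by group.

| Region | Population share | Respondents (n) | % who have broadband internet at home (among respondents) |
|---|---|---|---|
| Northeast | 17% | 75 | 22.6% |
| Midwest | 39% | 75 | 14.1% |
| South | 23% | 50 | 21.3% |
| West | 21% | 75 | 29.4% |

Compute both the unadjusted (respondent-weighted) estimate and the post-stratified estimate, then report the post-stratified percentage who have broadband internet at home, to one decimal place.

Without adjustment, the pooled respondent share is:
  (75/275)×22.6 + (75/275)×14.1 + (50/275)×21.3 + (75/275)×29.4 = 21.9%
Post-stratified estimate weights by population shares:
  0.17×22.6 + 0.39×14.1 + 0.23×21.3 + 0.21×29.4 = 20.414%

20.4%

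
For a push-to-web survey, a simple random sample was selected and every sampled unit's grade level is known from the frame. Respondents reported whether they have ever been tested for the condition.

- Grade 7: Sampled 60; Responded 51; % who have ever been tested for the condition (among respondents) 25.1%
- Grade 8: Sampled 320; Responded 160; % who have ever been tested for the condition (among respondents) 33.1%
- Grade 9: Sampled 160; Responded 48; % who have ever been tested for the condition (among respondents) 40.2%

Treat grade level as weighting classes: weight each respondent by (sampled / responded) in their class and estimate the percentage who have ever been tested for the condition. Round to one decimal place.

Response rates by class: Grade 7 51/60 = 85%, Grade 8 160/320 = 50%, Grade 9 48/160 = 30%.
With weight = n_sampled/n_responded per class, the weighted class total is n_sampled:
  Grade 7: 60 × 25.1 = 1506
  Grade 8: 320 × 33.1 = 10,592
  Grade 9: 160 × 40.2 = 6432
Adjusted estimate = 18,530 / 540 = 34.3148 → 34.3%.

34.3%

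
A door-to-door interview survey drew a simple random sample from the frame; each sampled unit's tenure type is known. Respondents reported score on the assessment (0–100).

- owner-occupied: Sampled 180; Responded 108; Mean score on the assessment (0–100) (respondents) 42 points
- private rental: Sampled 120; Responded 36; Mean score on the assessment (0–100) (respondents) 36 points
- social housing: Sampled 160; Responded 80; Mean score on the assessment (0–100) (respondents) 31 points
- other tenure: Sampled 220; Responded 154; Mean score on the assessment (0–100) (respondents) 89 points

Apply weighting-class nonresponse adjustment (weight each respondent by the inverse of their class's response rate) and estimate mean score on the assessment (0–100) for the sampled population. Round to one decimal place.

53.6

Class response rates: owner-occupied 108/180 = 60%, private rental 36/120 = 30%, social housing 80/160 = 50%, other tenure 154/220 = 70%.
Each respondent's weight = sampled/responded in their class; summing within a class gives n_sampled, so:
  owner-occupied: 180 × 42 = 7560
  private rental: 120 × 36 = 4320
  social housing: 160 × 31 = 4960
  other tenure: 220 × 89 = 19,580
Adjusted estimate = 36,420 / 680 = 53.5588 → 53.6.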